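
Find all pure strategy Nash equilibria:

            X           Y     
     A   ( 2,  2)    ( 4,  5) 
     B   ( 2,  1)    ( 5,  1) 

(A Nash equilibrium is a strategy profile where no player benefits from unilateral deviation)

Nash equilibrium: (B, X), (B, Y)

Work:
Best responses:
  P1 vs X: payoffs [2, 2] → best response A/B (payoff 2)
  P1 vs Y: payoffs [4, 5] → best response B (payoff 5)
  P2 vs A: payoffs [2, 5] → best response Y (payoff 5)
  P2 vs B: payoffs [1, 1] → best response X/Y (payoff 1)
Mutual best responses: (B,X), (B,Y) → Nash equilibria.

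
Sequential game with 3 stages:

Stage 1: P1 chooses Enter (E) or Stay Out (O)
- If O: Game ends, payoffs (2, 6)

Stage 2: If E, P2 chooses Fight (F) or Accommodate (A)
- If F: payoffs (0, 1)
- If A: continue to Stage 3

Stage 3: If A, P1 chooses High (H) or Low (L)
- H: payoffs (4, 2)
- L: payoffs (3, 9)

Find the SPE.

SPE: (E, A, H); Outcome (4, 2)

Work:
Stage 3: P1 chooses H (4 vs 3)
Stage 2: P2: F->1, A->2 (anticipating H). Choose A
Stage 1: P1: O->2, E->4 (anticipating A, H). Choose E
SPE path: E -> A -> H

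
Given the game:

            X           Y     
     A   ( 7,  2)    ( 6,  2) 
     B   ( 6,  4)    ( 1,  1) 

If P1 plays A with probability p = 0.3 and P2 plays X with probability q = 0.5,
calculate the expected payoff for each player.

E[P1] = 4.4, E[P2] = 2.35

Work:
E[P1] = p·q·π₁(A,X) + p·(1-q)·π₁(A,Y) + (1-p)·q·π₁(B,X) + (1-p)·(1-q)·π₁(B,Y)
= 0.3·0.5·7 + 0.3·0.5·6 + 0.7·0.5·6 + 0.7·0.5·1
= 4.4

E[P2] = 2.35 (similar calculation)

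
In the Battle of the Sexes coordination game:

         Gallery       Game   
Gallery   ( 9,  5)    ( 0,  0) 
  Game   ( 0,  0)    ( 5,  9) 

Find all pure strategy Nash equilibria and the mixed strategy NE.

Pure NE: (Gallery, Gallery) and (Game, Game); Mixed NE: p = 0.6429, q = 0.3571

Work:
Check pure NE:
(Gallery, Gallery): (9, 5) - no unilateral deviation beneficial
(Game, Game): (5, 9) - no unilateral deviation beneficial
Mixed NE: P1 plays Gallery with p = 0.6429, P2 plays Gallery with q = 0.3571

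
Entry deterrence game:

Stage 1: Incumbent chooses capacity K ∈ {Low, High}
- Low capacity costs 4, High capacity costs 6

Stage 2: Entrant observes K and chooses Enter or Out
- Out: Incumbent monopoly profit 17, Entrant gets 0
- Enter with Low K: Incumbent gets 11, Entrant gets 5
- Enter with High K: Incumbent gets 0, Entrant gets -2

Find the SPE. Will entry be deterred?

SPE: (High, Enter|Low, Out|High); Entry deterred. Incumbent net profit = 11

Work:
After Low K: Entrant enters (5 > 0)
After High K: Entrant stays out (-2 < 0)
Incumbent: Low → 11−4=7, High → 17−6=11
Incumbent chooses High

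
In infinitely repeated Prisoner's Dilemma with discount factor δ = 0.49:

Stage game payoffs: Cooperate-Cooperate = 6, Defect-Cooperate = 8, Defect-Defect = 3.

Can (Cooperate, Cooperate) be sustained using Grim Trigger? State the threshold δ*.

δ* = 0.4; since δ = 0.49 ≥ 0.4, cooperation can be sustained

Work:
For Grim Trigger:
Cooperate forever: 6/(1-δ)
Defect then punished: 8 + 3·δ/(1-δ)
Need: 6/(1-δ) ≥ 8 + 3·δ/(1-δ)
Solving: δ ≥ (T-R)/(T-P) = (8-6)/(8-3) = 0.4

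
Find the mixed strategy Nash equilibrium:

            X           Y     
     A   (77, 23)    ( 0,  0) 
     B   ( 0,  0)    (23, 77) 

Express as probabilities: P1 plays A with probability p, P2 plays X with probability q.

p = 0.77, q = 0.23

Work:
Find probabilities that make opponent indifferent:
P2 chooses q to make P1 indifferent between A and B
P1 chooses p to make P2 indifferent between X and Y
Mixed NE: P1 plays (A: 0.77, B: 0.23), P2 plays (X: 0.23, Y: 0.77)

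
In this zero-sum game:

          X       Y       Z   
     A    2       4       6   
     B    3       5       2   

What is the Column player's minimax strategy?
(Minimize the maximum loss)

Column should play X, value = 3

Work:
Column player minimizes Row's maximum payoff:
Column X: max payoff to Row = 3
Column Y: max payoff to Row = 5
Column Z: max payoff to Row = 6
Minimum is 3, achieved by column X.
Minimax strategy: X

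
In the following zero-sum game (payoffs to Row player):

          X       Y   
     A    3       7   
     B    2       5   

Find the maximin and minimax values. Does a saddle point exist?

Maximin = 3, Minimax = 3, Saddle: True

Work:
Row minimums: [3, 2] → maximin = 3
Column maximums: [3, 7] → minimax = 3
Saddle point exists! Game value = 3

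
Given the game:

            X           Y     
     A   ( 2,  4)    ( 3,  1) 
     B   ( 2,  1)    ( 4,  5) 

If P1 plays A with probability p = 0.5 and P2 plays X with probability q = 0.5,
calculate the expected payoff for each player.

E[P1] = 2.75, E[P2] = 2.75

Work:
E[P1] = p·q·π₁(A,X) + p·(1-q)·π₁(A,Y) + (1-p)·q·π₁(B,X) + (1-p)·(1-q)·π₁(B,Y)
= 0.5·0.5·2 + 0.5·0.5·3 + 0.5·0.5·2 + 0.5·0.5·4
= 2.75

E[P2] = 2.75 (similar calculation)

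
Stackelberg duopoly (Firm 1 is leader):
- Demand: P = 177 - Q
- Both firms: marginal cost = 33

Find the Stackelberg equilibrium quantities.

q₁* (leader) = 72.0, q₂* (follower) = 36.0

Work:
Follower's reaction: q₂ = (a - c - q₁)/2
Leader substitutes: π₁ = q₁·(a - q₁ - (a-c-q₁)/2 - c)
FOC: q₁* = (177 - 33)/2 = 72.00
Then: q₂* = (177 - 33 - 72.0)/2 = 36.00
Leader has first-mover advantage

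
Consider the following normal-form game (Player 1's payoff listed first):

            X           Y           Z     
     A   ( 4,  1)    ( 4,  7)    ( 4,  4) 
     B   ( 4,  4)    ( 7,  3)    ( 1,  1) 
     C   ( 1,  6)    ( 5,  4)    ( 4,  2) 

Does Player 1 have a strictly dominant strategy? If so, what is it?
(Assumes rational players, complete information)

No strictly dominant strategy exists for Player 1

Work:
A strategy strictly dominates another if it gives a strictly higher payoff against every opponent action. Compare each pair of P1's strategies column-by-column:
  A vs B: [4 vs 4, 4 vs 7, 4 vs 1] → A does not strictly dominate B (column X: 4 ≤ 4)
  A vs C: [4 vs 1, 4 vs 5, 4 vs 4] → A does not strictly dominate C (column Y: 4 ≤ 5)
  B vs A: [4 vs 4, 7 vs 4, 1 vs 4] → B does not strictly dominate A (column X: 4 ≤ 4)
  B vs C: [4 vs 1, 7 vs 5, 1 vs 4] → B does not strictly dominate C (column Z: 1 ≤ 4)
  C vs A: [1 vs 4, 5 vs 4, 4 vs 4] → C does not strictly dominate A (column X: 1 ≤ 4)
  C vs B: [1 vs 4, 5 vs 7, 4 vs 1] → C does not strictly dominate B (column X: 1 ≤ 4)
No single strategy strictly dominates all others → no strictly dominant strategy.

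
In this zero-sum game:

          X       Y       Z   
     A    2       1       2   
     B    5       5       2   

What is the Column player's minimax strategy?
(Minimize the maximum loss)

Column should play Z, value = 2

Work:
Column player minimizes Row's maximum payoff:
Column X: max payoff to Row = 5
Column Y: max payoff to Row = 5
Column Z: max payoff to Row = 2
Minimum is 2, achieved by column Z.
Minimax strategy: Z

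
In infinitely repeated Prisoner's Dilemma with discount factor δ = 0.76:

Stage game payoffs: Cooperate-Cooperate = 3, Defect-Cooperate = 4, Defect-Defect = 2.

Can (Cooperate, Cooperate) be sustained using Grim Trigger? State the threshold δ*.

δ* = 0.5; since δ = 0.76 ≥ 0.5, cooperation can be sustained

Work:
For Grim Trigger:
Cooperate forever: 3/(1-δ)
Defect then punished: 4 + 2·δ/(1-δ)
Need: 3/(1-δ) ≥ 4 + 2·δ/(1-δ)
Solving: δ ≥ (T-R)/(T-P) = (4-3)/(4-2) = 0.5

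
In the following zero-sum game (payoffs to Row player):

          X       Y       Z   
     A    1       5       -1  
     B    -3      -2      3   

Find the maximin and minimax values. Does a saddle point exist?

Maximin = -1, Minimax = 1, Saddle: False

Work:
Row minimums: [-1, -3] → maximin = -1
Column maximums: [1, 5, 3] → minimax = 1
No saddle point (maximin ≠ minimax). Mixed strategy needed.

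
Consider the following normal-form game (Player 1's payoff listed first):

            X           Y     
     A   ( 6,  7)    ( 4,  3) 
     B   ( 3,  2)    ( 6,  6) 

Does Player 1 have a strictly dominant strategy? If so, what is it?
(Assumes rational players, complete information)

No strictly dominant strategy exists for Player 1

Work:
A strategy strictly dominates another if it gives a strictly higher payoff against every opponent action. Compare each pair of P1's strategies column-by-column:
  A vs B: [6 vs 3, 4 vs 6] → A does not strictly dominate B (column Y: 4 ≤ 6)
  B vs A: [3 vs 6, 6 vs 4] → B does not strictly dominate A (column X: 3 ≤ 6)
No single strategy strictly dominates all others → no strictly dominant strategy.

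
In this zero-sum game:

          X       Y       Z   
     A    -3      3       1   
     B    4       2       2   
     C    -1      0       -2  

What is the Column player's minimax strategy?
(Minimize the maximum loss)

Column should play Z, value = 2

Work:
Column player minimizes Row's maximum payoff:
Column X: max payoff to Row = 4
Column Y: max payoff to Row = 3
Column Z: max payoff to Row = 2
Minimum is 2, achieved by column Z.
Minimax strategy: Z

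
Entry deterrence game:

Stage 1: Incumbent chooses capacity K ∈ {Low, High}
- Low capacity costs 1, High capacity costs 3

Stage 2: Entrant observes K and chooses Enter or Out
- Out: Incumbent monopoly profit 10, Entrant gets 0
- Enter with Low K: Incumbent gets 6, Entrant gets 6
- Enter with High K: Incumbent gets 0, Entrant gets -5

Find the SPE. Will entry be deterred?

SPE: (High, Enter|Low, Out|High); Entry deterred. Incumbent net profit = 7

Work:
After Low K: Entrant enters (6 > 0)
After High K: Entrant stays out (-5 < 0)
Incumbent: Low → 6−1=5, High → 10−3=7
Incumbent chooses High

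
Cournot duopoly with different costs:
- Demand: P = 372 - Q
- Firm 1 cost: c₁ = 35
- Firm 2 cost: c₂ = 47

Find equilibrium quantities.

q₁* = 116.33, q₂* = 104.33

Work:
Reaction: q₁ = (372 - 35 - q₂)/2
Reaction: q₂ = (372 - 47 - q₁)/2
Solve simultaneously:
q₁* = (372 - 2×35 + 47)/3 = 116.33
q₂* = (372 - 2×47 + 35)/3 = 104.33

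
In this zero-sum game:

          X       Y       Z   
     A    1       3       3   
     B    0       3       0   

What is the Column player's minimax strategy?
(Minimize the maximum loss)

Column should play X, value = 1

Work:
Column player minimizes Row's maximum payoff:
Column X: max payoff to Row = 1
Column Y: max payoff to Row = 3
Column Z: max payoff to Row = 3
Minimum is 1, achieved by column X.
Minimax strategy: X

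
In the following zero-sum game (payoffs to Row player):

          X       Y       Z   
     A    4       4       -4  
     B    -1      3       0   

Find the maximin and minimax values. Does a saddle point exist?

Maximin = -1, Minimax = 0, Saddle: False

Work:
Row minimums: [-4, -1] → maximin = -1
Column maximums: [4, 4, 0] → minimax = 0
No saddle point (maximin ≠ minimax). Mixed strategy needed.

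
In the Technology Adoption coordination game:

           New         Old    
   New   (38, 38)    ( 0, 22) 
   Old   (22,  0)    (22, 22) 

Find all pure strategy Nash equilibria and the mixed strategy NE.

Pure NE: (New, New) and (Old, Old); Mixed NE: p = 0.5789, q = 0.5789

Work:
Check pure NE:
(New, New): (38, 38) - no unilateral deviation beneficial
(Old, Old): (22, 22) - no unilateral deviation beneficial
Mixed NE: P1 plays New with p = 0.5789, P2 plays New with q = 0.5789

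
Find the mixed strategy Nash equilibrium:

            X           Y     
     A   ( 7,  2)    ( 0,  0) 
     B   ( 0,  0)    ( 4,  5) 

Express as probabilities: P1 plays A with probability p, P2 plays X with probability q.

p = 0.7143, q = 0.3636

Work:
Find probabilities that make opponent indifferent:
P2 chooses q to make P1 indifferent between A and B
P1 chooses p to make P2 indifferent between X and Y
Mixed NE: P1 plays (A: 0.7143, B: 0.2857), P2 plays (X: 0.3636, Y: 0.6364)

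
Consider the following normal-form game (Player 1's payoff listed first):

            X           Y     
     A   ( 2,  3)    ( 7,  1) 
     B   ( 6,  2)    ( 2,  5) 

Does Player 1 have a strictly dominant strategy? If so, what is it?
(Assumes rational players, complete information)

No strictly dominant strategy exists for Player 1

Work:
A strategy strictly dominates another if it gives a strictly higher payoff against every opponent action. Compare each pair of P1's strategies column-by-column:
  A vs B: [2 vs 6, 7 vs 2] → A does not strictly dominate B (column X: 2 ≤ 6)
  B vs A: [6 vs 2, 2 vs 7] → B does not strictly dominate A (column Y: 2 ≤ 7)
No single strategy strictly dominates all others → no strictly dominant strategy.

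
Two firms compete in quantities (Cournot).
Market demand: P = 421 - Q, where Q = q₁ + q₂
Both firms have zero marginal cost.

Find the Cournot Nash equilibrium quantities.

q₁* = q₂* = 140.33; P* = 140.33

Work:
Profit: π_i = P·q_i = (a - q_i - q_j)·q_i
FOC: ∂π_i/∂q_i = a - 2q_i - q_j = 0
Reaction function: q_i = (421 - q_j)/2
Symmetry: q* = 421/3 = 140.33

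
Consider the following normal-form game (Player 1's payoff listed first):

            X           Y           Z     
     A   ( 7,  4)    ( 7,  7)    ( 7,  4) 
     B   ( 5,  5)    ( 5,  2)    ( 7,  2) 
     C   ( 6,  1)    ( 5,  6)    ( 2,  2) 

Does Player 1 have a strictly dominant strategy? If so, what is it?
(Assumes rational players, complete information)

No strictly dominant strategy exists for Player 1

Work:
A strategy strictly dominates another if it gives a strictly higher payoff against every opponent action. Compare each pair of P1's strategies column-by-column:
  A vs B: [7 vs 5, 7 vs 5, 7 vs 7] → A does not strictly dominate B (column Z: 7 ≤ 7)
  A vs C: [7 vs 6, 7 vs 5, 7 vs 2] → A strictly dominates C
  B vs A: [5 vs 7, 5 vs 7, 7 vs 7] → B does not strictly dominate A (column X: 5 ≤ 7)
  B vs C: [5 vs 6, 5 vs 5, 7 vs 2] → B does not strictly dominate C (column X: 5 ≤ 6)
  C vs A: [6 vs 7, 5 vs 7, 2 vs 7] → C does not strictly dominate A (column X: 6 ≤ 7)
  C vs B: [6 vs 5, 5 vs 5, 2 vs 7] → C does not strictly dominate B (column Y: 5 ≤ 5)
No single strategy strictly dominates all others → no strictly dominant strategy.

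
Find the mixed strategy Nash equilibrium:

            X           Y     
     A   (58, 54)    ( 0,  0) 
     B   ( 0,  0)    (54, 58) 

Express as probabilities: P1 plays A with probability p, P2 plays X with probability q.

p = 0.5179, q = 0.4821

Work:
Find probabilities that make opponent indifferent:
P2 chooses q to make P1 indifferent between A and B
P1 chooses p to make P2 indifferent between X and Y
Mixed NE: P1 plays (A: 0.5179, B: 0.4821), P2 plays (X: 0.4821, Y: 0.5179)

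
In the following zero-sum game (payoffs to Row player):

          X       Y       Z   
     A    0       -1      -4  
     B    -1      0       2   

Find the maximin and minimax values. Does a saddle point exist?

Maximin = -1, Minimax = 0, Saddle: False

Work:
Row minimums: [-4, -1] → maximin = -1
Column maximums: [0, 0, 2] → minimax = 0
No saddle point (maximin ≠ minimax). Mixed strategy needed.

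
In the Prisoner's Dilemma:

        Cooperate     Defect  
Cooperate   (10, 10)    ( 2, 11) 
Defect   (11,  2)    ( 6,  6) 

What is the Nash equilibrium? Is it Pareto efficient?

(Defect, Defect) is NE; not Pareto efficient

Work:
Defect dominates Cooperate for both players:
If P2 cooperates: Defect (11) > Cooperate (10)
If P2 defects: Defect (6) > Cooperate (2)
NE: (Defect, Defect) with payoff (6, 6)
But (Cooperate, Cooperate) = (10, 10) Pareto dominates (6, 6)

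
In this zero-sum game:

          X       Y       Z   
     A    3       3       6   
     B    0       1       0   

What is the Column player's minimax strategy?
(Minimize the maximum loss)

Column should play X or Y (all achieve the minimum), value = 3

Work:
Column player minimizes Row's maximum payoff:
Column X: max payoff to Row = 3
Column Y: max payoff to Row = 3
Column Z: max payoff to Row = 6
Minimum is 3, achieved by columns X, Y (tied).
Each of X or Y is a minimax strategy.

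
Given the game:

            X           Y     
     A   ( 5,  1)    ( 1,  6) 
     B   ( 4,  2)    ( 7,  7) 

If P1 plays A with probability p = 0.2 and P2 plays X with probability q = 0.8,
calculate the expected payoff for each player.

E[P1] = 4.52, E[P2] = 2.8

Work:
E[P1] = p·q·π₁(A,X) + p·(1-q)·π₁(A,Y) + (1-p)·q·π₁(B,X) + (1-p)·(1-q)·π₁(B,Y)
= 0.2·0.8·5 + 0.2·0.2·1 + 0.8·0.8·4 + 0.8·0.2·7
= 4.52

E[P2] = 2.8 (similar calculation)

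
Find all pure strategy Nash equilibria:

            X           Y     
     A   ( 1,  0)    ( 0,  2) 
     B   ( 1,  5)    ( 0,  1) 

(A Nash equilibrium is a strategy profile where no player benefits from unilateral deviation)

Nash equilibrium: (A, Y), (B, X)

Work:
Best responses:
  P1 vs X: payoffs [1, 1] → best response A/B (payoff 1)
  P1 vs Y: payoffs [0, 0] → best response A/B (payoff 0)
  P2 vs A: payoffs [0, 2] → best response Y (payoff 2)
  P2 vs B: payoffs [5, 1] → best response X (payoff 5)
Mutual best responses: (A,Y), (B,X) → Nash equilibria.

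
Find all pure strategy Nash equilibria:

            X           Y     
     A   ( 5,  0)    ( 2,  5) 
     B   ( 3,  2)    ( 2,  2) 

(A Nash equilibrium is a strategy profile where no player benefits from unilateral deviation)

Nash equilibrium: (A, Y), (B, Y)

Work:
Best responses:
  P1 vs X: payoffs [5, 3] → best response A (payoff 5)
  P1 vs Y: payoffs [2, 2] → best response A/B (payoff 2)
  P2 vs A: payoffs [0, 5] → best response Y (payoff 5)
  P2 vs B: payoffs [2, 2] → best response X/Y (payoff 2)
Mutual best responses: (A,Y), (B,Y) → Nash equilibria.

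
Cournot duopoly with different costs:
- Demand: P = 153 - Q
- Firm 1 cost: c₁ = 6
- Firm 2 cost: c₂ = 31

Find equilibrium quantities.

q₁* = 57.33, q₂* = 32.33

Work:
Reaction: q₁ = (153 - 6 - q₂)/2
Reaction: q₂ = (153 - 31 - q₁)/2
Solve simultaneously:
q₁* = (153 - 2×6 + 31)/3 = 57.33
q₂* = (153 - 2×31 + 6)/3 = 32.33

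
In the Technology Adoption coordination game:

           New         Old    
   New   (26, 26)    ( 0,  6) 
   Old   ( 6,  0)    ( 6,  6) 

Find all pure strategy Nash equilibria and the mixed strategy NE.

Pure NE: (New, New) and (Old, Old); Mixed NE: p = 0.2308, q = 0.2308

Work:
Check pure NE:
(New, New): (26, 26) - no unilateral deviation beneficial
(Old, Old): (6, 6) - no unilateral deviation beneficial
Mixed NE: P1 plays New with p = 0.2308, P2 plays New with q = 0.2308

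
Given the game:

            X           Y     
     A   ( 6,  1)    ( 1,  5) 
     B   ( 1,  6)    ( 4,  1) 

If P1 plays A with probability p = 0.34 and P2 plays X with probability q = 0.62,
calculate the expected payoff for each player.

E[P1] = 2.8064, E[P2] = 3.5628

Work:
E[P1] = p·q·π₁(A,X) + p·(1-q)·π₁(A,Y) + (1-p)·q·π₁(B,X) + (1-p)·(1-q)·π₁(B,Y)
= 0.34·0.62·6 + 0.34·0.38·1 + 0.66·0.62·1 + 0.66·0.38·4
= 2.8064

E[P2] = 3.5628 (similar calculation)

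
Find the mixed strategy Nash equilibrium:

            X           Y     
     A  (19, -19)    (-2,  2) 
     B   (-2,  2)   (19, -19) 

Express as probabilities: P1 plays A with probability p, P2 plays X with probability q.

p = 0.5, q = 0.5

Work:
Find probabilities that make opponent indifferent:
P2 chooses q to make P1 indifferent between A and B
P1 chooses p to make P2 indifferent between X and Y
Mixed NE: P1 plays (A: 0.5, B: 0.5), P2 plays (X: 0.5, Y: 0.5)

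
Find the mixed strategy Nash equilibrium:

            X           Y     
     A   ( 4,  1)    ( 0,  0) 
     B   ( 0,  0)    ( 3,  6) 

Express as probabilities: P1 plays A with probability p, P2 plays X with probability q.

p = 0.8571, q = 0.4286

Work:
Find probabilities that make opponent indifferent:
P2 chooses q to make P1 indifferent between A and B
P1 chooses p to make P2 indifferent between X and Y
Mixed NE: P1 plays (A: 0.8571, B: 0.1429), P2 plays (X: 0.4286, Y: 0.5714)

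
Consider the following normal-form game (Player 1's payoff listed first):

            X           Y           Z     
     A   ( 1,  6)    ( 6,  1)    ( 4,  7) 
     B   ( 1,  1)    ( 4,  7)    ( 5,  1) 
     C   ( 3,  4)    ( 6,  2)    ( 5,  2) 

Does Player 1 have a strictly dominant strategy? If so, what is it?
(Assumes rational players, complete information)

No strictly dominant strategy exists for Player 1

Work:
A strategy strictly dominates another if it gives a strictly higher payoff against every opponent action. Compare each pair of P1's strategies column-by-column:
  A vs B: [1 vs 1, 6 vs 4, 4 vs 5] → A does not strictly dominate B (column X: 1 ≤ 1)
  A vs C: [1 vs 3, 6 vs 6, 4 vs 5] → A does not strictly dominate C (column X: 1 ≤ 3)
  B vs A: [1 vs 1, 4 vs 6, 5 vs 4] → B does not strictly dominate A (column X: 1 ≤ 1)
  B vs C: [1 vs 3, 4 vs 6, 5 vs 5] → B does not strictly dominate C (column X: 1 ≤ 3)
  C vs A: [3 vs 1, 6 vs 6, 5 vs 4] → C does not strictly dominate A (column Y: 6 ≤ 6)
  C vs B: [3 vs 1, 6 vs 4, 5 vs 5] → C does not strictly dominate B (column Z: 5 ≤ 5)
No single strategy strictly dominates all others → no strictly dominant strategy.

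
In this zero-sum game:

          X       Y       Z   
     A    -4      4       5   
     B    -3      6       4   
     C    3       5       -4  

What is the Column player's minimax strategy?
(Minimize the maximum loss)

Column should play X, value = 3

Work:
Column player minimizes Row's maximum payoff:
Column X: max payoff to Row = 3
Column Y: max payoff to Row = 6
Column Z: max payoff to Row = 5
Minimum is 3, achieved by column X.
Minimax strategy: X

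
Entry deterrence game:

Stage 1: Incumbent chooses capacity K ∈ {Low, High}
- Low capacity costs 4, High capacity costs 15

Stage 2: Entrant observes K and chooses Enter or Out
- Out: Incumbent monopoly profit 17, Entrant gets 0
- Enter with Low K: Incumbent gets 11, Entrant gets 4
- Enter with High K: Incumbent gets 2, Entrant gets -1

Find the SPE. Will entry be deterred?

SPE: (Low, Enter|Low, Out|High); Entry not deterred. Incumbent net profit = 7, Entrant gets 4

Work:
After Low K: Entrant enters (4 > 0)
After High K: Entrant stays out (-1 < 0)
Incumbent: Low → 11−4=7, High → 17−15=2
Incumbent chooses Low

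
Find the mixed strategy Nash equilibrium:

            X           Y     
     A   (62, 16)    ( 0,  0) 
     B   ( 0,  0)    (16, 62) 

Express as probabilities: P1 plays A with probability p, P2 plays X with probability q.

p = 0.7949, q = 0.2051

Work:
Find probabilities that make opponent indifferent:
P2 chooses q to make P1 indifferent between A and B
P1 chooses p to make P2 indifferent between X and Y
Mixed NE: P1 plays (A: 0.7949, B: 0.2051), P2 plays (X: 0.2051, Y: 0.7949)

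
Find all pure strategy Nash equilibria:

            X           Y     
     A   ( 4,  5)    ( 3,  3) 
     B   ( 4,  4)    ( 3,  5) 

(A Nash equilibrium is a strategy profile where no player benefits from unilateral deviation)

Nash equilibrium: (A, X), (B, Y)

Work:
Best responses:
  P1 vs X: payoffs [4, 4] → best response A/B (payoff 4)
  P1 vs Y: payoffs [3, 3] → best response A/B (payoff 3)
  P2 vs A: payoffs [5, 3] → best response X (payoff 5)
  P2 vs B: payoffs [4, 5] → best response Y (payoff 5)
Mutual best responses: (A,X), (B,Y) → Nash equilibria.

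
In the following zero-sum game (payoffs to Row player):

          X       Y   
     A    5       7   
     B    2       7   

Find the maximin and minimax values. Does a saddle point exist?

Maximin = 5, Minimax = 5, Saddle: True

Work:
Row minimums: [5, 2] → maximin = 5
Column maximums: [5, 7] → minimax = 5
Saddle point exists! Game value = 5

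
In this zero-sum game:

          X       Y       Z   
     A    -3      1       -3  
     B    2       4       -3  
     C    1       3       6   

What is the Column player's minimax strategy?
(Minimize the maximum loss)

Column should play X, value = 2

Work:
Column player minimizes Row's maximum payoff:
Column X: max payoff to Row = 2
Column Y: max payoff to Row = 4
Column Z: max payoff to Row = 6
Minimum is 2, achieved by column X.
Minimax strategy: X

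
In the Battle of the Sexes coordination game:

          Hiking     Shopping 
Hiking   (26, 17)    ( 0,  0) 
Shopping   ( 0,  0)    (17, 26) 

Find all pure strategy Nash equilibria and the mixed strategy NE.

Pure NE: (Hiking, Hiking) and (Shopping, Shopping); Mixed NE: p = 0.6047, q = 0.3953

Work:
Check pure NE:
(Hiking, Hiking): (26, 17) - no unilateral deviation beneficial
(Shopping, Shopping): (17, 26) - no unilateral deviation beneficial
Mixed NE: P1 plays Hiking with p = 0.6047, P2 plays Hiking with q = 0.3953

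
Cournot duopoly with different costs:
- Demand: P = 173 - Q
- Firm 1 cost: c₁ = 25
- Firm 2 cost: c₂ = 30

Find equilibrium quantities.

q₁* = 51.0, q₂* = 46.0

Work:
Reaction: q₁ = (173 - 25 - q₂)/2
Reaction: q₂ = (173 - 30 - q₁)/2
Solve simultaneously:
q₁* = (173 - 2×25 + 30)/3 = 51.0
q₂* = (173 - 2×30 + 25)/3 = 46.0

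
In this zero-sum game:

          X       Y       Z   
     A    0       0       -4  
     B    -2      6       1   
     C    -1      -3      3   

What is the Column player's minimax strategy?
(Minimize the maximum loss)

Column should play X, value = 0

Work:
Column player minimizes Row's maximum payoff:
Column X: max payoff to Row = 0
Column Y: max payoff to Row = 6
Column Z: max payoff to Row = 3
Minimum is 0, achieved by column X.
Minimax strategy: X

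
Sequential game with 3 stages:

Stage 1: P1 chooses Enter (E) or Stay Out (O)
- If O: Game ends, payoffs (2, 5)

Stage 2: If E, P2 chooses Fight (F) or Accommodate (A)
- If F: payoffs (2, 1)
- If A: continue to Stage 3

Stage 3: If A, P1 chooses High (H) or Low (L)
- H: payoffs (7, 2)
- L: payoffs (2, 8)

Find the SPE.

SPE: (E, A, H); Outcome (7, 2)

Work:
Stage 3: P1 chooses H (7 vs 2)
Stage 2: P2: F->1, A->2 (anticipating H). Choose A
Stage 1: P1: O->2, E->7 (anticipating A, H). Choose E
SPE path: E -> A -> H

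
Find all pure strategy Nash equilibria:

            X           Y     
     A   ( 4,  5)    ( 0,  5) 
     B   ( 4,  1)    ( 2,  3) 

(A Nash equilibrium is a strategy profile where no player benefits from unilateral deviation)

Nash equilibrium: (A, X), (B, Y)

Work:
Best responses:
  P1 vs X: payoffs [4, 4] → best response A/B (payoff 4)
  P1 vs Y: payoffs [0, 2] → best response B (payoff 2)
  P2 vs A: payoffs [5, 5] → best response X/Y (payoff 5)
  P2 vs B: payoffs [1, 3] → best response Y (payoff 3)
Mutual best responses: (A,X), (B,Y) → Nash equilibria.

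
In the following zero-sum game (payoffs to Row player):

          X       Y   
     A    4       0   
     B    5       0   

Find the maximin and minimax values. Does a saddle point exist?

Maximin = 0, Minimax = 0, Saddle: True

Work:
Row minimums: [0, 0] → maximin = 0
Column maximums: [5, 0] → minimax = 0
Saddle point exists! Game value = 0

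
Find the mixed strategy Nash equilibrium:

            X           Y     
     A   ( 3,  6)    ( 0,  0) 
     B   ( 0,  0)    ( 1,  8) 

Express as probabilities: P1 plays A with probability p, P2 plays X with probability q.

p = 0.5714, q = 0.25

Work:
Find probabilities that make opponent indifferent:
P2 chooses q to make P1 indifferent between A and B
P1 chooses p to make P2 indifferent between X and Y
Mixed NE: P1 plays (A: 0.5714, B: 0.4286), P2 plays (X: 0.25, Y: 0.75)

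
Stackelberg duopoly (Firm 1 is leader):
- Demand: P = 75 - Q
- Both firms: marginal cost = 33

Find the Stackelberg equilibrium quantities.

q₁* (leader) = 21.0, q₂* (follower) = 10.5

Work:
Follower's reaction: q₂ = (a - c - q₁)/2
Leader substitutes: π₁ = q₁·(a - q₁ - (a-c-q₁)/2 - c)
FOC: q₁* = (75 - 33)/2 = 21.00
Then: q₂* = (75 - 33 - 21.0)/2 = 10.50
Leader has first-mover advantage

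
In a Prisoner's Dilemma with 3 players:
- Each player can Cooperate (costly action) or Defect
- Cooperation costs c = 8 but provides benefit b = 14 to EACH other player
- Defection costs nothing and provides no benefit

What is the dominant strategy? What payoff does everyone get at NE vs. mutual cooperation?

Dominant: Defect; NE payoff = 0; Coop payoff = 20

Work:
Defect dominates (saves cost c = 8, benefit to others is external)
NE: All defect → everyone gets 0
If all cooperate: each receives (2)×14 - 8 = 20
Social dilemma: 20 > 0 but NE gives 0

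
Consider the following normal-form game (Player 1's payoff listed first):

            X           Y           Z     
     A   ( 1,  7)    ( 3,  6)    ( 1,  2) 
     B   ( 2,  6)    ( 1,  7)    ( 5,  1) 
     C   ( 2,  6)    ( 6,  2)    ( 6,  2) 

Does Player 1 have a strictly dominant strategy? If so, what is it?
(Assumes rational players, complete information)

No strictly dominant strategy exists for Player 1

Work:
A strategy strictly dominates another if it gives a strictly higher payoff against every opponent action. Compare each pair of P1's strategies column-by-column:
  A vs B: [1 vs 2, 3 vs 1, 1 vs 5] → A does not strictly dominate B (column X: 1 ≤ 2)
  A vs C: [1 vs 2, 3 vs 6, 1 vs 6] → A does not strictly dominate C (column X: 1 ≤ 2)
  B vs A: [2 vs 1, 1 vs 3, 5 vs 1] → B does not strictly dominate A (column Y: 1 ≤ 3)
  B vs C: [2 vs 2, 1 vs 6, 5 vs 6] → B does not strictly dominate C (column X: 2 ≤ 2)
  C vs A: [2 vs 1, 6 vs 3, 6 vs 1] → C strictly dominates A
  C vs B: [2 vs 2, 6 vs 1, 6 vs 5] → C does not strictly dominate B (column X: 2 ≤ 2)
No single strategy strictly dominates all others → no strictly dominant strategy.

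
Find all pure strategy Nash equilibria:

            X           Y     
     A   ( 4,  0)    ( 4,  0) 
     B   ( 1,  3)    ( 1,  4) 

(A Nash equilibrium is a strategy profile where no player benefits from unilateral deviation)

Nash equilibrium: (A, X), (A, Y)

Work:
Best responses:
  P1 vs X: payoffs [4, 1] → best response A (payoff 4)
  P1 vs Y: payoffs [4, 1] → best response A (payoff 4)
  P2 vs A: payoffs [0, 0] → best response X/Y (payoff 0)
  P2 vs B: payoffs [3, 4] → best response Y (payoff 4)
Mutual best responses: (A,X), (A,Y) → Nash equilibria.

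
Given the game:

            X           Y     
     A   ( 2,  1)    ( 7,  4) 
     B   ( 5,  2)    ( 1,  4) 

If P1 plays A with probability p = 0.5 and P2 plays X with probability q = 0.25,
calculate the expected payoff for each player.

E[P1] = 3.875, E[P2] = 3.375

Work:
E[P1] = p·q·π₁(A,X) + p·(1-q)·π₁(A,Y) + (1-p)·q·π₁(B,X) + (1-p)·(1-q)·π₁(B,Y)
= 0.5·0.25·2 + 0.5·0.75·7 + 0.5·0.25·5 + 0.5·0.75·1
= 3.875

E[P2] = 3.375 (similar calculation)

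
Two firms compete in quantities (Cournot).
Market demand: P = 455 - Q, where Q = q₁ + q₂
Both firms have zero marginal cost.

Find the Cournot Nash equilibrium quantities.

q₁* = q₂* = 151.67; P* = 151.67

Work:
Profit: π_i = P·q_i = (a - q_i - q_j)·q_i
FOC: ∂π_i/∂q_i = a - 2q_i - q_j = 0
Reaction function: q_i = (455 - q_j)/2
Symmetry: q* = 455/3 = 151.67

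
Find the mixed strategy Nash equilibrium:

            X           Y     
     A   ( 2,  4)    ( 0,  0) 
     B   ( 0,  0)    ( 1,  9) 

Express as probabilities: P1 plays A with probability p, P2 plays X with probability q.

p = 0.6923, q = 0.3333

Work:
Find probabilities that make opponent indifferent:
P2 chooses q to make P1 indifferent between A and B
P1 chooses p to make P2 indifferent between X and Y
Mixed NE: P1 plays (A: 0.6923, B: 0.3077), P2 plays (X: 0.3333, Y: 0.6667)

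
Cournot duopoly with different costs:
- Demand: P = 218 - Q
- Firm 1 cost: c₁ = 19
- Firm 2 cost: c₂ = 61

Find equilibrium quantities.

q₁* = 80.33, q₂* = 38.33

Work:
Reaction: q₁ = (218 - 19 - q₂)/2
Reaction: q₂ = (218 - 61 - q₁)/2
Solve simultaneously:
q₁* = (218 - 2×19 + 61)/3 = 80.33
q₂* = (218 - 2×61 + 19)/3 = 38.33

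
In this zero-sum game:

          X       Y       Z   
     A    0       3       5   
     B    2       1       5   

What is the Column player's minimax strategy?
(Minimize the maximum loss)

Column should play X, value = 2

Work:
Column player minimizes Row's maximum payoff:
Column X: max payoff to Row = 2
Column Y: max payoff to Row = 3
Column Z: max payoff to Row = 5
Minimum is 2, achieved by column X.
Minimax strategy: X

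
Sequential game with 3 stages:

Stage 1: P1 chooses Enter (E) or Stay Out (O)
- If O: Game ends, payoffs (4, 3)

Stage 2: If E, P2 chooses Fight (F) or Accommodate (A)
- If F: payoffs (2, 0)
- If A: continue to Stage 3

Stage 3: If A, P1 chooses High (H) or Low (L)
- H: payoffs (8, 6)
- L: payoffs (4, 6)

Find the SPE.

SPE: (E, A, H); Outcome (8, 6)

Work:
Stage 3: P1 chooses H (8 vs 4)
Stage 2: P2: F->0, A->6 (anticipating H). Choose A
Stage 1: P1: O->4, E->8 (anticipating A, H). Choose E
SPE path: E -> A -> H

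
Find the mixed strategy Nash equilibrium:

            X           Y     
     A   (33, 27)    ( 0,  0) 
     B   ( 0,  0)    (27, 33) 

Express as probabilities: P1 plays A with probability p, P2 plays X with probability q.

p = 0.55, q = 0.45

Work:
Find probabilities that make opponent indifferent:
P2 chooses q to make P1 indifferent between A and B
P1 chooses p to make P2 indifferent between X and Y
Mixed NE: P1 plays (A: 0.55, B: 0.45), P2 plays (X: 0.45, Y: 0.55)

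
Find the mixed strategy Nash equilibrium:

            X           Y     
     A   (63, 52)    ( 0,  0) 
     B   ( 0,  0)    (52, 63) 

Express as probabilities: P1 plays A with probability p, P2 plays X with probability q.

p = 0.5478, q = 0.4522

Work:
Find probabilities that make opponent indifferent:
P2 chooses q to make P1 indifferent between A and B
P1 chooses p to make P2 indifferent between X and Y
Mixed NE: P1 plays (A: 0.5478, B: 0.4522), P2 plays (X: 0.4522, Y: 0.5478)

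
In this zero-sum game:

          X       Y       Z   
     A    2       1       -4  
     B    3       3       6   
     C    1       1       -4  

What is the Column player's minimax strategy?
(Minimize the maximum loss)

Column should play X or Y (all achieve the minimum), value = 3

Work:
Column player minimizes Row's maximum payoff:
Column X: max payoff to Row = 3
Column Y: max payoff to Row = 3
Column Z: max payoff to Row = 6
Minimum is 3, achieved by columns X, Y (tied).
Each of X or Y is a minimax strategy.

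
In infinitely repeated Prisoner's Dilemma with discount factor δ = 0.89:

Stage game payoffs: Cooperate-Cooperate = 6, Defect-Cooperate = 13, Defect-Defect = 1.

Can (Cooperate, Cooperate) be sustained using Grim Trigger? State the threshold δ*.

δ* = 0.5833; since δ = 0.89 ≥ 0.5833, cooperation can be sustained

Work:
For Grim Trigger:
Cooperate forever: 6/(1-δ)
Defect then punished: 13 + 1·δ/(1-δ)
Need: 6/(1-δ) ≥ 13 + 1·δ/(1-δ)
Solving: δ ≥ (T-R)/(T-P) = (13-6)/(13-1) = 0.5833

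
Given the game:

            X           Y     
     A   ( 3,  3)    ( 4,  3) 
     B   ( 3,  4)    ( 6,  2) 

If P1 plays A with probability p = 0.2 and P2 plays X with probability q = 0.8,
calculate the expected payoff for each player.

E[P1] = 3.52, E[P2] = 3.48

Work:
E[P1] = p·q·π₁(A,X) + p·(1-q)·π₁(A,Y) + (1-p)·q·π₁(B,X) + (1-p)·(1-q)·π₁(B,Y)
= 0.2·0.8·3 + 0.2·0.2·4 + 0.8·0.8·3 + 0.8·0.2·6
= 3.52

E[P2] = 3.48 (similar calculation)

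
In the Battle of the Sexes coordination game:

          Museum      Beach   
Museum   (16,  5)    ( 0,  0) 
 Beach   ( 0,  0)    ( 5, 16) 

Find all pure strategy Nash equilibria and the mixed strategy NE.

Pure NE: (Museum, Museum) and (Beach, Beach); Mixed NE: p = 0.7619, q = 0.2381

Work:
Check pure NE:
(Museum, Museum): (16, 5) - no unilateral deviation beneficial
(Beach, Beach): (5, 16) - no unilateral deviation beneficial
Mixed NE: P1 plays Museum with p = 0.7619, P2 plays Museum with q = 0.2381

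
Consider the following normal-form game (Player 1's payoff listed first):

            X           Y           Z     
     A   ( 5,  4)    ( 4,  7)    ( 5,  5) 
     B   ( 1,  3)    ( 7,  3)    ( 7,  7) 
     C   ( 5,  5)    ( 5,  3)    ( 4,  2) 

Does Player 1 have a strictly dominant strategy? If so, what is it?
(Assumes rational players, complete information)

No strictly dominant strategy exists for Player 1

Work:
A strategy strictly dominates another if it gives a strictly higher payoff against every opponent action. Compare each pair of P1's strategies column-by-column:
  A vs B: [5 vs 1, 4 vs 7, 5 vs 7] → A does not strictly dominate B (column Y: 4 ≤ 7)
  A vs C: [5 vs 5, 4 vs 5, 5 vs 4] → A does not strictly dominate C (column X: 5 ≤ 5)
  B vs A: [1 vs 5, 7 vs 4, 7 vs 5] → B does not strictly dominate A (column X: 1 ≤ 5)
  B vs C: [1 vs 5, 7 vs 5, 7 vs 4] → B does not strictly dominate C (column X: 1 ≤ 5)
  C vs A: [5 vs 5, 5 vs 4, 4 vs 5] → C does not strictly dominate A (column X: 5 ≤ 5)
  C vs B: [5 vs 1, 5 vs 7, 4 vs 7] → C does not strictly dominate B (column Y: 5 ≤ 7)
No single strategy strictly dominates all others → no strictly dominant strategy.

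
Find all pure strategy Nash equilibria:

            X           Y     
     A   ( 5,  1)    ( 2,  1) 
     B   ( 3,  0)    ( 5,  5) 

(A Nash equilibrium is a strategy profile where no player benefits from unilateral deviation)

Nash equilibrium: (A, X), (B, Y)

Work:
Best responses:
  P1 vs X: payoffs [5, 3] → best response A (payoff 5)
  P1 vs Y: payoffs [2, 5] → best response B (payoff 5)
  P2 vs A: payoffs [1, 1] → best response X/Y (payoff 1)
  P2 vs B: payoffs [0, 5] → best response Y (payoff 5)
Mutual best responses: (A,X), (B,Y) → Nash equilibria.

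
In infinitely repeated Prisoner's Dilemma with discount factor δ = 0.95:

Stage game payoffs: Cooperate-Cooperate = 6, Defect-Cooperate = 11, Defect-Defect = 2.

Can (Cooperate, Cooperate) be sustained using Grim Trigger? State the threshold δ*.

δ* = 0.5556; since δ = 0.95 ≥ 0.5556, cooperation can be sustained

Work:
For Grim Trigger:
Cooperate forever: 6/(1-δ)
Defect then punished: 11 + 2·δ/(1-δ)
Need: 6/(1-δ) ≥ 11 + 2·δ/(1-δ)
Solving: δ ≥ (T-R)/(T-P) = (11-6)/(11-2) = 0.5556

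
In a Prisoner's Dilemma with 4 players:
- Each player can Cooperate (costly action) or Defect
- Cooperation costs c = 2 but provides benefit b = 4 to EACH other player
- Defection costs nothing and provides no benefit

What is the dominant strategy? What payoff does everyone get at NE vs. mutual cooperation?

Dominant: Defect; NE payoff = 0; Coop payoff = 10

Work:
Defect dominates (saves cost c = 2, benefit to others is external)
NE: All defect → everyone gets 0
If all cooperate: each receives (3)×4 - 2 = 10
Social dilemma: 10 > 0 but NE gives 0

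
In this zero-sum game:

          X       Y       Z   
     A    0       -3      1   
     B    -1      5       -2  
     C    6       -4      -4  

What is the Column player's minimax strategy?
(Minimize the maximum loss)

Column should play Z, value = 1

Work:
Column player minimizes Row's maximum payoff:
Column X: max payoff to Row = 6
Column Y: max payoff to Row = 5
Column Z: max payoff to Row = 1
Minimum is 1, achieved by column Z.
Minimax strategy: Z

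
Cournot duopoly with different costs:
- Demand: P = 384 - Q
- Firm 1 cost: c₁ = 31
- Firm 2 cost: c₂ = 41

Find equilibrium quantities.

q₁* = 121.0, q₂* = 111.0

Work:
Reaction: q₁ = (384 - 31 - q₂)/2
Reaction: q₂ = (384 - 41 - q₁)/2
Solve simultaneously:
q₁* = (384 - 2×31 + 41)/3 = 121.0
q₂* = (384 - 2×41 + 31)/3 = 111.0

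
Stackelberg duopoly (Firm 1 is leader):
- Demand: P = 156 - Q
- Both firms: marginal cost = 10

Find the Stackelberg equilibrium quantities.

q₁* (leader) = 73.0, q₂* (follower) = 36.5

Work:
Follower's reaction: q₂ = (a - c - q₁)/2
Leader substitutes: π₁ = q₁·(a - q₁ - (a-c-q₁)/2 - c)
FOC: q₁* = (156 - 10)/2 = 73.00
Then: q₂* = (156 - 10 - 73.0)/2 = 36.50
Leader has first-mover advantage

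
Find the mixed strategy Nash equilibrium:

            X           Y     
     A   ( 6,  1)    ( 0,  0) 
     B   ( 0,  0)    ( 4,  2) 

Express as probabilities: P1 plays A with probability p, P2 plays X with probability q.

p = 0.6667, q = 0.4

Work:
Find probabilities that make opponent indifferent:
P2 chooses q to make P1 indifferent between A and B
P1 chooses p to make P2 indifferent between X and Y
Mixed NE: P1 plays (A: 0.6667, B: 0.3333), P2 plays (X: 0.4, Y: 0.6)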